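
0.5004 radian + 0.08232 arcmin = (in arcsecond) 1.032e+05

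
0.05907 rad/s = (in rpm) 0.5641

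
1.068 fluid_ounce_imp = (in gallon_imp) 0.006675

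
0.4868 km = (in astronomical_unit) 3.254e-09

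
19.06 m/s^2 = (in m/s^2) 19.06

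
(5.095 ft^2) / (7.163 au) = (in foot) 1.449e-12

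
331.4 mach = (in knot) 2.193e+05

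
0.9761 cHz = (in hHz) 9.761e-05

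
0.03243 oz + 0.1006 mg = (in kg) 0.0009195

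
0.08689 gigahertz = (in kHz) 8.689e+04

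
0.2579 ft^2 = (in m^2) 0.02396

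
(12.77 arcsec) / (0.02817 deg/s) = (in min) 0.002099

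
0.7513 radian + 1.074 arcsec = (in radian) 0.7513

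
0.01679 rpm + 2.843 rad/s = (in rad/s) 2.845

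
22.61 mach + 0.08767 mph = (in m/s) 7699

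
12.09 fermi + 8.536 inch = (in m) 0.2168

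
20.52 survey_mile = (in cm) 3.302e+06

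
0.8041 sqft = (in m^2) 0.0747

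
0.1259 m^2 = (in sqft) 1.355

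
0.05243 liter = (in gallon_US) 0.01385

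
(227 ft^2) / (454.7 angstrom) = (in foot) 1.522e+09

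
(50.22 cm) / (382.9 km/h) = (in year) 1.497e-10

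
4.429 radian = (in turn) 0.7049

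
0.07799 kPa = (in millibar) 0.7799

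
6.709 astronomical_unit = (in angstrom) 1.004e+22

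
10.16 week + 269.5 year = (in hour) 2.363e+06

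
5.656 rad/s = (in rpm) 54.01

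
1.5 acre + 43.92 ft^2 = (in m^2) 6074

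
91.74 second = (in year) 2.909e-06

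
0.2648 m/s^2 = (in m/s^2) 0.2648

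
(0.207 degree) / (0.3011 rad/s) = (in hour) 3.333e-06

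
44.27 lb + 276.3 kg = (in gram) 2.964e+05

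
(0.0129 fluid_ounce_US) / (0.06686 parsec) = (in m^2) 1.849e-22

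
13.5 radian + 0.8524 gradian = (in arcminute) 4.646e+04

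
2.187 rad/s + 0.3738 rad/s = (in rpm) 24.45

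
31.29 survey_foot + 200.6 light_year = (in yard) 2.075e+18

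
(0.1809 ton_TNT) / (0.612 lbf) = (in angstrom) 2.78e+18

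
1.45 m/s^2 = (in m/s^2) 1.45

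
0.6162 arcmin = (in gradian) 0.01141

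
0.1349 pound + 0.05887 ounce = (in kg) 0.06286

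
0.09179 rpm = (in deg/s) 0.5507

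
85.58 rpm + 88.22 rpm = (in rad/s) 18.2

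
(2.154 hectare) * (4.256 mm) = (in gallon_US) 2.422e+04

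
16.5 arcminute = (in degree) 0.275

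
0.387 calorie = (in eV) 1.011e+19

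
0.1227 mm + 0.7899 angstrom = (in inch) 0.004831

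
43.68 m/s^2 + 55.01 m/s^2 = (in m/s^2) 98.69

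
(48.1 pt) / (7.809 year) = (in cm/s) 6.89e-09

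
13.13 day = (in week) 1.876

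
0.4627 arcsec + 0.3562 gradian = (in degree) 0.3207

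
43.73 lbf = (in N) 194.5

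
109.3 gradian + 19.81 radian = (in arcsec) 4.44e+06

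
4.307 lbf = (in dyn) 1.916e+06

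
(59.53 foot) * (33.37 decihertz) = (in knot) 117.7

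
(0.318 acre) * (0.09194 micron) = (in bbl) 0.0007442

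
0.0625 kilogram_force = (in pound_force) 0.1378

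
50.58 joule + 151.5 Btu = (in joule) 1.599e+05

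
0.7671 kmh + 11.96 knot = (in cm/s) 636.6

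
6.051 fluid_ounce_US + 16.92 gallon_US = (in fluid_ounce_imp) 2261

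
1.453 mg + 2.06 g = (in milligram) 2061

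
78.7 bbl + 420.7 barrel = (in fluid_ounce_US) 2.685e+06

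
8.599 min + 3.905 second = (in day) 0.006017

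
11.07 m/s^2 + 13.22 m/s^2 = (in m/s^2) 24.29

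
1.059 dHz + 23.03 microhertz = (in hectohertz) 0.001059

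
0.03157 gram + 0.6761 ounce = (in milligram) 1.92e+04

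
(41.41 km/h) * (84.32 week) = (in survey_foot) 1.925e+09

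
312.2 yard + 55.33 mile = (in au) 5.971e-07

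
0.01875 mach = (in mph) 14.28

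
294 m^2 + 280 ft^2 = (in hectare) 0.032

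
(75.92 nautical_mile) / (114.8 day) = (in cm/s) 1.418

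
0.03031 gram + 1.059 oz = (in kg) 0.03005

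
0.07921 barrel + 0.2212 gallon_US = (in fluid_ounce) 454.1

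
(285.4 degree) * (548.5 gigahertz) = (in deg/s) 1.565e+14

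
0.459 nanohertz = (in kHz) 4.59e-13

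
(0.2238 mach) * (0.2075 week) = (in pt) 2.711e+10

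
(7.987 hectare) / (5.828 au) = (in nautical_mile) 4.946e-11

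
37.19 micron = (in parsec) 1.205e-21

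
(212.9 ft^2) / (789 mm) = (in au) 1.676e-10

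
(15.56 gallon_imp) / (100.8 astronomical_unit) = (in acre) 1.159e-18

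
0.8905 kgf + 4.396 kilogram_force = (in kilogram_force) 5.286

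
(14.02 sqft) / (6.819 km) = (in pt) 0.5414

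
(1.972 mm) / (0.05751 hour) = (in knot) 1.851e-05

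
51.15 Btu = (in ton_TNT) 1.29e-05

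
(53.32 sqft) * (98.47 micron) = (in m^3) 0.0004878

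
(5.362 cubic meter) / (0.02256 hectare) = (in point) 67.37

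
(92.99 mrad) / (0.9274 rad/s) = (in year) 3.18e-09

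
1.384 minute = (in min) 1.384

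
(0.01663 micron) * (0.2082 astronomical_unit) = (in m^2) 518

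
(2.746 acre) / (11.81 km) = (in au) 6.29e-12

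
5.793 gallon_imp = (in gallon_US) 6.957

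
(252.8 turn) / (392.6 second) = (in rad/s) 4.046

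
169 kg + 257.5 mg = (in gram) 1.69e+05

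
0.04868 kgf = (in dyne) 4.774e+04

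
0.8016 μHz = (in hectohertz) 8.016e-09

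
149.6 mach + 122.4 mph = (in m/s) 5.099e+04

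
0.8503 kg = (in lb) 1.875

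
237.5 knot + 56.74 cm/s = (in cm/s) 1.227e+04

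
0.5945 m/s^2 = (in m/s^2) 0.5945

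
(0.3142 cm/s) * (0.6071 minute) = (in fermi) 1.145e+14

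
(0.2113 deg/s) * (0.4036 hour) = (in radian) 5.358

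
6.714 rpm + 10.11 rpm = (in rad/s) 1.762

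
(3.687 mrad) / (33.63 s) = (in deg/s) 0.006282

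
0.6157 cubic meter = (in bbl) 3.873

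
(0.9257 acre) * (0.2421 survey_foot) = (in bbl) 1739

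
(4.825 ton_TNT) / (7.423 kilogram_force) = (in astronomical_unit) 0.001854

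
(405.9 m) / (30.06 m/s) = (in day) 0.0001563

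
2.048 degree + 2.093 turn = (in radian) 13.19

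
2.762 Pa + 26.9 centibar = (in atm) 0.2655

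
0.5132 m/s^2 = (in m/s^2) 0.5132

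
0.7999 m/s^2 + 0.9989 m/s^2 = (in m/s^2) 1.799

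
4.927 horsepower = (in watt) 3674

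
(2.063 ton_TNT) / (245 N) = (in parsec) 1.142e-09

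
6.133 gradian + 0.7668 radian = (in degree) 49.45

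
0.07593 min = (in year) 1.445e-07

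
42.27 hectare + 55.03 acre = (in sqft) 6.947e+06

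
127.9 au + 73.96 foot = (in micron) 1.913e+19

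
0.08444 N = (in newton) 0.08444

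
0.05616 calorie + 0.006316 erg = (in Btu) 0.0002227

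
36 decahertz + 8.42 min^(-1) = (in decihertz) 3601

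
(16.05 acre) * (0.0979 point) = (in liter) 2243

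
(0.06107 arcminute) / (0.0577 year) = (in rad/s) 9.763e-12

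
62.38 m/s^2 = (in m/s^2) 62.38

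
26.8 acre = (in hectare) 10.85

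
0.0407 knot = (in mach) 6.149e-05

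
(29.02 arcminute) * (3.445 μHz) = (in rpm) 2.777e-07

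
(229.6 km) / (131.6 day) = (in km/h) 0.0727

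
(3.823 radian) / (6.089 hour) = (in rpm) 0.001665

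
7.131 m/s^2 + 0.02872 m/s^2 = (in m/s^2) 7.16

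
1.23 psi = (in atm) 0.0837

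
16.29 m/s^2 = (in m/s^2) 16.29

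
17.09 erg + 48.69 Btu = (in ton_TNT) 1.228e-05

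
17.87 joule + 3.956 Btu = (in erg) 4.192e+10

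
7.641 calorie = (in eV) 1.995e+20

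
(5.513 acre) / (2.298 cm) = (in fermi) 9.709e+20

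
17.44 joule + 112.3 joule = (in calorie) 31.01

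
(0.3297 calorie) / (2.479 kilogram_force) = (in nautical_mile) 3.064e-05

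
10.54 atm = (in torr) 8010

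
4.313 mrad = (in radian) 0.004313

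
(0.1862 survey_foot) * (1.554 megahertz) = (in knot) 1.714e+05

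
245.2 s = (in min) 4.087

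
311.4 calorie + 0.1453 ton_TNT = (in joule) 6.079e+08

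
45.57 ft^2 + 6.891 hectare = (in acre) 17.03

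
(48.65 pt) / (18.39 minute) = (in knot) 3.024e-05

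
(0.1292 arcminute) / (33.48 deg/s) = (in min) 1.072e-06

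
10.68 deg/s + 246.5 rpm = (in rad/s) 26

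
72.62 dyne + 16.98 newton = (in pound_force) 3.817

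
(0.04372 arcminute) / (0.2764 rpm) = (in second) 0.0004394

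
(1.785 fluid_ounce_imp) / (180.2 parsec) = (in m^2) 9.121e-24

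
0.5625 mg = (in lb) 1.24e-06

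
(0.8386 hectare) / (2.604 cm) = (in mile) 200.1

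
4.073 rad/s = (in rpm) 38.89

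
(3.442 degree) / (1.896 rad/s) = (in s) 0.03168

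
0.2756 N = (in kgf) 0.0281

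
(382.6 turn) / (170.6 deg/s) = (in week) 0.001335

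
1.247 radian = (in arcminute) 4287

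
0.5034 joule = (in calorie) 0.1203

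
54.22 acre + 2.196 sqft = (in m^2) 2.194e+05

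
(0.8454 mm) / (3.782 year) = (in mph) 1.586e-11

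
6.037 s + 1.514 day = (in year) 0.004148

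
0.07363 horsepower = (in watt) 54.91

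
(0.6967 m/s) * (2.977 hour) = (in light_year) 7.892e-13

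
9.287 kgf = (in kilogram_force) 9.287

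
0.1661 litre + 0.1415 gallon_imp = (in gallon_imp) 0.178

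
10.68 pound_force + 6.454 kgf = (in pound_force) 24.91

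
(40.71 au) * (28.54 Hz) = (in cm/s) 1.738e+16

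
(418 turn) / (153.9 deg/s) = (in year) 3.101e-05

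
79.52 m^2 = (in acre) 0.01965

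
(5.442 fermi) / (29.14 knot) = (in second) 3.63e-16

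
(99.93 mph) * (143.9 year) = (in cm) 2.027e+13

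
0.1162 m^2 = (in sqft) 1.251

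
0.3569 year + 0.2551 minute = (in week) 18.61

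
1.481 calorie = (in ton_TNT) 1.481e-09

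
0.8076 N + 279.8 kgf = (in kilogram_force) 279.9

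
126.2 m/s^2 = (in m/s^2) 126.2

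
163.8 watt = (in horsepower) 0.2197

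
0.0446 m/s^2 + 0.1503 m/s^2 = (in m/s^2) 0.1949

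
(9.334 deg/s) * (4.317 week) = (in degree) 2.437e+07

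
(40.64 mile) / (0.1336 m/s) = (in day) 5.666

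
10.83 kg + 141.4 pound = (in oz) 2644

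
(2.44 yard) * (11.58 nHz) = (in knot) 5.022e-08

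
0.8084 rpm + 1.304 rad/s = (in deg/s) 79.56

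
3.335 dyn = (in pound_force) 7.497e-06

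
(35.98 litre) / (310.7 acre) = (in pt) 8.111e-05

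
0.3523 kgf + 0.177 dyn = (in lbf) 0.7767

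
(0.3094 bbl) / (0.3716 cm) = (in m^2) 13.24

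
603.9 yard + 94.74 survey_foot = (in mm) 5.811e+05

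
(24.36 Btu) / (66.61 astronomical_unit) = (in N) 2.579e-09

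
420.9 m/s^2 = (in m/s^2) 420.9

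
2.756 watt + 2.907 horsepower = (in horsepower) 2.911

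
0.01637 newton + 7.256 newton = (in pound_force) 1.635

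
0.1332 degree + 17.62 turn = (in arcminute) 3.806e+05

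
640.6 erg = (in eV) 3.998e+14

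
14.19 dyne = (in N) 0.0001419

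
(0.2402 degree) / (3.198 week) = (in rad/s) 2.168e-09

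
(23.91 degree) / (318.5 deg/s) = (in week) 1.241e-07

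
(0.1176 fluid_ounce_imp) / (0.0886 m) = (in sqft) 0.0004059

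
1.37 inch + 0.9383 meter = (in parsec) 3.154e-17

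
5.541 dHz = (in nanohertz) 5.541e+08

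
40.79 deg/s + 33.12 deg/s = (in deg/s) 73.91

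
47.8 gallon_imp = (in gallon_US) 57.41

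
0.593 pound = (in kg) 0.269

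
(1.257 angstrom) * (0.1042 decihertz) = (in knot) 2.546e-12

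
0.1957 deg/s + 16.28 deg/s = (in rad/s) 0.2876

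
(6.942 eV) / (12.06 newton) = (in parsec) 2.989e-36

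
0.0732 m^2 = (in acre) 1.809e-05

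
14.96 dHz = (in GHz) 1.496e-09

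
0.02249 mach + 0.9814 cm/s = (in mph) 17.15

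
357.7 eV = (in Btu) 5.432e-20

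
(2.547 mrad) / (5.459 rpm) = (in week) 7.367e-09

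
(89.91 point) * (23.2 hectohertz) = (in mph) 164.6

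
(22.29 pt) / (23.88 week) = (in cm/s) 5.445e-08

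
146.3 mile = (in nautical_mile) 127.1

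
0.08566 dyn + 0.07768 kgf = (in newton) 0.7618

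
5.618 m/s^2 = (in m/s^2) 5.618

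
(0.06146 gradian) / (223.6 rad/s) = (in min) 7.196e-08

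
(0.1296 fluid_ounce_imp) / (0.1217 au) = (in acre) 4.998e-20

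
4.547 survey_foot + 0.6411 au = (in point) 2.719e+14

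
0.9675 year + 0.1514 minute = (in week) 50.45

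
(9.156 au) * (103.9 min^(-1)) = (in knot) 4.611e+12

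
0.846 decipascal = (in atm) 8.349e-07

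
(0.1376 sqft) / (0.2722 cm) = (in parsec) 1.522e-16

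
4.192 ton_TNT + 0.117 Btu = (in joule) 1.754e+10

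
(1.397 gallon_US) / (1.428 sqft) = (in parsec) 1.292e-18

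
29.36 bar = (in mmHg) 2.202e+04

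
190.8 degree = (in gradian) 212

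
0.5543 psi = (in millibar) 38.22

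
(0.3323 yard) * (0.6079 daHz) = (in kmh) 6.65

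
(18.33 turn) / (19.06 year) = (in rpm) 1.83e-06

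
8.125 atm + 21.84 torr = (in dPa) 8.262e+06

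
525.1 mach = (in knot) 3.476e+05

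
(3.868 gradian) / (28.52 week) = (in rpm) 3.364e-08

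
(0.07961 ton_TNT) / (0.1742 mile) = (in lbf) 2.671e+05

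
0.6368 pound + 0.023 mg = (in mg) 2.888e+05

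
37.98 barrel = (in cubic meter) 6.038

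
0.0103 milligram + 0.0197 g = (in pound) 4.345e-05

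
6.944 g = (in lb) 0.01531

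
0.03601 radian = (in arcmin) 123.8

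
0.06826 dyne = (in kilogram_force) 6.961e-08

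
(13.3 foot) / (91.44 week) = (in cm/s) 7.33e-06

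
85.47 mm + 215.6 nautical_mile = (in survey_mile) 248.1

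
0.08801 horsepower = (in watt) 65.63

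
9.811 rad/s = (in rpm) 93.69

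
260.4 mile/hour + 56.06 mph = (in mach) 0.4155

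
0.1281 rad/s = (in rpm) 1.223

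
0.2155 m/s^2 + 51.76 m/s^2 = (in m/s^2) 51.98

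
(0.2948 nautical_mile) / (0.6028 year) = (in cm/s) 0.002872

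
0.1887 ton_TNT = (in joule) 7.895e+08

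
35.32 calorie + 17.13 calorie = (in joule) 219.5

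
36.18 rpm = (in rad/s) 3.789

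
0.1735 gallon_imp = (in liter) 0.7887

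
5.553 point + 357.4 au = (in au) 357.4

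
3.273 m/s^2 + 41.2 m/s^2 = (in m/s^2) 44.47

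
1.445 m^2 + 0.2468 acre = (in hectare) 0.1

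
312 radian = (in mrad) 3.12e+05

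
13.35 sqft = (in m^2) 1.24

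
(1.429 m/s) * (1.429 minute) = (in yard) 134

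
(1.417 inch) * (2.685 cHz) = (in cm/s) 0.09664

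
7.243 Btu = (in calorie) 1826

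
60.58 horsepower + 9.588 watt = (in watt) 4.518e+04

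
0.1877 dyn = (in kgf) 1.914e-07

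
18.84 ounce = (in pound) 1.177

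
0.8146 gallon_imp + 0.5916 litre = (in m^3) 0.004295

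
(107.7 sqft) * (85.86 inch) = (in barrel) 137.2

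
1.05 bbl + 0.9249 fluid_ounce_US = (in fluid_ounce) 5646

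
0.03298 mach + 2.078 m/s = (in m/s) 13.31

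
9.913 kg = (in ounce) 349.7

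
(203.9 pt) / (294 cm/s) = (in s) 0.02447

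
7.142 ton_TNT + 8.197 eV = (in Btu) 2.832e+07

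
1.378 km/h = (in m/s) 0.3828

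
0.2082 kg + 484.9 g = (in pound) 1.528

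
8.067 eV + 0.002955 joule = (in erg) 2.955e+04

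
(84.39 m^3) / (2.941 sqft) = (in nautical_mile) 0.1668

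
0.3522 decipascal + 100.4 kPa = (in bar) 1.004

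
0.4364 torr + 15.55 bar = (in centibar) 1555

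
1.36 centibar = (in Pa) 1360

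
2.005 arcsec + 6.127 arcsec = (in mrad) 0.03943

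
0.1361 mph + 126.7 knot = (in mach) 0.1916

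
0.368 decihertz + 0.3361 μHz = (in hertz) 0.0368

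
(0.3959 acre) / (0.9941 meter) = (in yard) 1763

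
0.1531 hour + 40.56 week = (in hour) 6814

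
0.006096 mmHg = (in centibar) 0.0008127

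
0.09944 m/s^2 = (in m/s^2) 0.09944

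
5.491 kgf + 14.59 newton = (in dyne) 6.844e+06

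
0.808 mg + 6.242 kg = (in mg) 6.242e+06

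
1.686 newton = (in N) 1.686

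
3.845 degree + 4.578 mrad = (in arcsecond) 1.479e+04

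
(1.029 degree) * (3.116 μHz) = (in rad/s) 5.596e-08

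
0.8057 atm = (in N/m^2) 8.164e+04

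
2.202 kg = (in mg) 2.202e+06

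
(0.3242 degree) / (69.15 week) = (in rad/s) 1.353e-10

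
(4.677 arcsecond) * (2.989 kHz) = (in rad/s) 0.06777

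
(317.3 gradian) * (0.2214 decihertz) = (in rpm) 1.054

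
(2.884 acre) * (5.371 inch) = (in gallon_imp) 3.502e+05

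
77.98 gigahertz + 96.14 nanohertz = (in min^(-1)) 4.679e+12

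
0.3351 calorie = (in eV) 8.751e+18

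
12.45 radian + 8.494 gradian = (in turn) 2.003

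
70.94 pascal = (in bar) 0.0007094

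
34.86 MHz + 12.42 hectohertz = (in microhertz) 3.486e+13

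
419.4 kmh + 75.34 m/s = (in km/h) 690.6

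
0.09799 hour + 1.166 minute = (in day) 0.004893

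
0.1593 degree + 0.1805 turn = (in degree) 65.14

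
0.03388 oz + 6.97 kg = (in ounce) 245.9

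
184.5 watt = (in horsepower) 0.2474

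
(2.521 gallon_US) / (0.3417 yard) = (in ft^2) 0.3288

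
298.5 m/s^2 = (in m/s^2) 298.5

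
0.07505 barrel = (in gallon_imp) 2.625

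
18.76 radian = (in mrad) 1.876e+04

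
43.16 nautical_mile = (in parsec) 2.59e-12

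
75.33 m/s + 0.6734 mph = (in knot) 147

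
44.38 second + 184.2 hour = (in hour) 184.2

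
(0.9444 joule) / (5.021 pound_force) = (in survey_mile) 2.627e-05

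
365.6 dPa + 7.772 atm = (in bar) 7.875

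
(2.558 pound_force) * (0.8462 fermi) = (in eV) 6.01e+04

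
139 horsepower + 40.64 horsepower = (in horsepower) 179.6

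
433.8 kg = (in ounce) 1.53e+04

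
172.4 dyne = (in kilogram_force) 0.0001758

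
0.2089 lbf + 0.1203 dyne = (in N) 0.9292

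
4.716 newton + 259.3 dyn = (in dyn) 4.719e+05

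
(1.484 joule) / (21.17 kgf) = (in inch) 0.2814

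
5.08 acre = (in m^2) 2.056e+04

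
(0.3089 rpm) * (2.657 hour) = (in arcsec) 6.382e+07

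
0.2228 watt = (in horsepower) 0.0002988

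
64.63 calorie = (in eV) 1.688e+21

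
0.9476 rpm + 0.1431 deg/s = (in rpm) 0.9715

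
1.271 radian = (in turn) 0.2023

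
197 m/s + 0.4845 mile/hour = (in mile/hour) 441.2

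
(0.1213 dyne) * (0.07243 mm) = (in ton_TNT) 2.1e-20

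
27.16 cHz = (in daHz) 0.02716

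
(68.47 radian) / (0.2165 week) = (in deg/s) 0.02996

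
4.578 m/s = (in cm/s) 457.8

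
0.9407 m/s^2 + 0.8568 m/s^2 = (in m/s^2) 1.797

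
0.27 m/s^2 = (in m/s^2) 0.27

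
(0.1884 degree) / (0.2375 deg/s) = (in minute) 0.01322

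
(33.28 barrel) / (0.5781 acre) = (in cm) 0.2262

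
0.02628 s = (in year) 8.333e-10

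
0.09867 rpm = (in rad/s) 0.01033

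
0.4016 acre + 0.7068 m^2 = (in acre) 0.4018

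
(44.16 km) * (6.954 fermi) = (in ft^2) 3.305e-09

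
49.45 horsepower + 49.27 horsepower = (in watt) 7.362e+04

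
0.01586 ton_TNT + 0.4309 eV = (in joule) 6.636e+07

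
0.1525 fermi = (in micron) 1.525e-10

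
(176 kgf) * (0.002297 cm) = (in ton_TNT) 9.476e-12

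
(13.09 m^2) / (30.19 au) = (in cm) 2.898e-10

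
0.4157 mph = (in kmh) 0.669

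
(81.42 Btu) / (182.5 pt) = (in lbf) 3e+05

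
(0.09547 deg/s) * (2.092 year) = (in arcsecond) 2.267e+10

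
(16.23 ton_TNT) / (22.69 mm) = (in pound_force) 6.728e+11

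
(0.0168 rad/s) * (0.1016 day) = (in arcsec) 3.042e+07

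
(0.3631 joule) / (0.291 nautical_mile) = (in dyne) 67.37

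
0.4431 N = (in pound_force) 0.09961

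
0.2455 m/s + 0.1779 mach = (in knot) 118.2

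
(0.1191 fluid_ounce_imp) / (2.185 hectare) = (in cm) 1.549e-08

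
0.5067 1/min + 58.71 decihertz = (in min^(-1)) 352.8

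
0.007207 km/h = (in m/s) 0.002002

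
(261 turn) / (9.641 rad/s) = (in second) 170.1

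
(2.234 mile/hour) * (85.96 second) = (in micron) 8.585e+07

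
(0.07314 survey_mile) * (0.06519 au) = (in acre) 2.837e+08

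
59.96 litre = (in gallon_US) 15.84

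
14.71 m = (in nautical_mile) 0.007943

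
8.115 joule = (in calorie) 1.94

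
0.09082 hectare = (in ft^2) 9776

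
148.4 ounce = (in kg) 4.207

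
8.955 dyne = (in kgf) 9.132e-06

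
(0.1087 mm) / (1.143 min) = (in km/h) 5.706e-06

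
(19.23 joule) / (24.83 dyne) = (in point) 2.195e+08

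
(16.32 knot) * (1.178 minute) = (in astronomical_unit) 3.967e-09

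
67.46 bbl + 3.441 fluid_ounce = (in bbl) 67.46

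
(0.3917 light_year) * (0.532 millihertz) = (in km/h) 7.097e+12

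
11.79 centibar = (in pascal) 1.179e+04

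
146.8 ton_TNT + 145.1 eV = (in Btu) 5.822e+08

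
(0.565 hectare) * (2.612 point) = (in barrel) 32.75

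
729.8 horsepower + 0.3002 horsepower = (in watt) 5.444e+05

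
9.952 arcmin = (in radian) 0.002895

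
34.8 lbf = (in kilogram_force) 15.79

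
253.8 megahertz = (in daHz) 2.538e+07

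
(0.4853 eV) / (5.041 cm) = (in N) 1.542e-18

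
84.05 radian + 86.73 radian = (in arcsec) 3.523e+07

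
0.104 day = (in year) 0.0002849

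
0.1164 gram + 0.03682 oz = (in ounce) 0.04093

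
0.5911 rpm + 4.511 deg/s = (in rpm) 1.343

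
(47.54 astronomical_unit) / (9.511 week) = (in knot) 2.403e+06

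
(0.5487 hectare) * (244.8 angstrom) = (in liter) 0.1343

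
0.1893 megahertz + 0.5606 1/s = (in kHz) 189.3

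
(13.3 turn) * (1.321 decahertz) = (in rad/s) 1104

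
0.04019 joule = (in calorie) 0.009606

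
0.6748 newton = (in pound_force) 0.1517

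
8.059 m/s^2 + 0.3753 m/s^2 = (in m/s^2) 8.434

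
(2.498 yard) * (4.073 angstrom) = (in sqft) 1.001e-08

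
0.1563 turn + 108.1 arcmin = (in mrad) 1014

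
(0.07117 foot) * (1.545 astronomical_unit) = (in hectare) 5.014e+05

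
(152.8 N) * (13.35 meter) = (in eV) 1.273e+22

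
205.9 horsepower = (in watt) 1.535e+05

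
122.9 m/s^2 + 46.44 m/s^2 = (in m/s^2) 169.3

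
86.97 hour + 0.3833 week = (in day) 6.307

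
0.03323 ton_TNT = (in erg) 1.39e+15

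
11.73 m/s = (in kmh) 42.23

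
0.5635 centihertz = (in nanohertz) 5.635e+06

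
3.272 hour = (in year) 0.0003735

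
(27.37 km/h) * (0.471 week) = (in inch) 8.527e+07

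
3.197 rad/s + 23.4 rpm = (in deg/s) 323.6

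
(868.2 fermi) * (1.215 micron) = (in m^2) 1.055e-18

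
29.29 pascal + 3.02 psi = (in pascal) 2.085e+04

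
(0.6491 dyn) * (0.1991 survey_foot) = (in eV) 2.459e+12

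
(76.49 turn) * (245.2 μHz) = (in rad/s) 0.1178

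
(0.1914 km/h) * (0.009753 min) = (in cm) 3.111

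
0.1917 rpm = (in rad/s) 0.02007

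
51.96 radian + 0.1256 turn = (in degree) 3022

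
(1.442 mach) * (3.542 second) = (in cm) 1.739e+05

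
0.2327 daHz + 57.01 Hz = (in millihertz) 5.934e+04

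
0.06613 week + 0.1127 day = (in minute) 828.9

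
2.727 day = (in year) 0.007471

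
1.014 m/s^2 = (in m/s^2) 1.014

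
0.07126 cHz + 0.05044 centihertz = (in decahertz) 0.0001217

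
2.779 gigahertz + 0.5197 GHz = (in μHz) 3.299e+15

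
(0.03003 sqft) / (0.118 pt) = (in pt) 1.9e+05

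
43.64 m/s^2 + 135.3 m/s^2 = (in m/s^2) 178.9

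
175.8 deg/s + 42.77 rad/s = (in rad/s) 45.84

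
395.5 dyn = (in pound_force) 0.0008891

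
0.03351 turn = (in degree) 12.06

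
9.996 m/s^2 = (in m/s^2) 9.996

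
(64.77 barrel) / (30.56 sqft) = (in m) 3.627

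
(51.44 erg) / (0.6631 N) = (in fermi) 7.758e+09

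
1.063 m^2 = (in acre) 0.0002627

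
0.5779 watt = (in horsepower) 0.000775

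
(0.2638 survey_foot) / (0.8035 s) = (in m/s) 0.1001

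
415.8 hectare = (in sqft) 4.476e+07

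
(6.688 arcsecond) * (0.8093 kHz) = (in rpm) 0.2506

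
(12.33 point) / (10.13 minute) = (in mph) 1.601e-05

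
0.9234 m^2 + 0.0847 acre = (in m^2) 343.7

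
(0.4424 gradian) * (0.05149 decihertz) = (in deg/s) 0.00205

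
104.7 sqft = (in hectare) 0.0009727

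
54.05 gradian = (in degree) 48.65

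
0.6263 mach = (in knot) 414.5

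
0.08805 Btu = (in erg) 9.29e+08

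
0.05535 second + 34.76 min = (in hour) 0.5793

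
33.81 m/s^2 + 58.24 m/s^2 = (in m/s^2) 92.05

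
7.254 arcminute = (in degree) 0.1209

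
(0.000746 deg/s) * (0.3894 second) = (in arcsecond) 1.046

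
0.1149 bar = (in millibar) 114.9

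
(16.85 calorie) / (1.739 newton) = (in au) 2.71e-10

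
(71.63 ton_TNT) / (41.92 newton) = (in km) 7.149e+06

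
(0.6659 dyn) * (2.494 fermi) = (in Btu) 1.574e-23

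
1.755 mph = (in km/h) 2.824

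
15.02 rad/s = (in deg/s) 860.6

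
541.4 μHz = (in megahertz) 5.414e-10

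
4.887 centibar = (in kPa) 4.887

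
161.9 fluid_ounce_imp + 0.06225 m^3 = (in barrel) 0.4205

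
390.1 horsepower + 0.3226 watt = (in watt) 2.909e+05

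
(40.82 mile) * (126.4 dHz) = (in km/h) 2.989e+06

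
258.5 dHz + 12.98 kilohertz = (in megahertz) 0.01301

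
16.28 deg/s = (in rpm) 2.713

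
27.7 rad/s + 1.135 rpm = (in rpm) 265.7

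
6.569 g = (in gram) 6.569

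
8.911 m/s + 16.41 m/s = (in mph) 56.64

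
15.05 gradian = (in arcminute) 812.7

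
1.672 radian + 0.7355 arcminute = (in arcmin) 5749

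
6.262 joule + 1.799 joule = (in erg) 8.061e+07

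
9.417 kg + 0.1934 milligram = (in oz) 332.2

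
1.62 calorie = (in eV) 4.231e+19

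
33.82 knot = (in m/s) 17.4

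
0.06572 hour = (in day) 0.002738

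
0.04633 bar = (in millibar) 46.33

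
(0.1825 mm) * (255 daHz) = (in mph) 1.041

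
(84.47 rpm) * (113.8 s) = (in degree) 5.768e+04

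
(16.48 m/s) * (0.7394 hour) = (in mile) 27.26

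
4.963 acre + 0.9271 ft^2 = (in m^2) 2.008e+04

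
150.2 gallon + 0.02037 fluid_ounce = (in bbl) 3.576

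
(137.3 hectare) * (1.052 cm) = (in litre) 1.444e+07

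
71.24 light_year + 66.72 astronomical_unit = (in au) 4.505e+06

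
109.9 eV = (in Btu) 1.669e-20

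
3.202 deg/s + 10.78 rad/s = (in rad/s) 10.84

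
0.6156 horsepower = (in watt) 459.1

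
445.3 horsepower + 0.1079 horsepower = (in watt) 3.321e+05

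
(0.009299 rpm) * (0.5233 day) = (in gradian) 2803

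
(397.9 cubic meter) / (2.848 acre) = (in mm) 34.52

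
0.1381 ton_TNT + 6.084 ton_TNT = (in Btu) 2.467e+07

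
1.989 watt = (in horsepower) 0.002667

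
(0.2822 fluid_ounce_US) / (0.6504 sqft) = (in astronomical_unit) 9.233e-16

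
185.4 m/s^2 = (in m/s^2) 185.4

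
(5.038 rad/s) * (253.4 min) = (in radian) 7.66e+04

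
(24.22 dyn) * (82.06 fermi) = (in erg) 1.987e-10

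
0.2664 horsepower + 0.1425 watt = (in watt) 198.8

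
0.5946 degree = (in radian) 0.01038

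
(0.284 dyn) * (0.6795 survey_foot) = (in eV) 3.671e+12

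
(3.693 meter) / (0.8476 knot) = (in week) 1.4e-05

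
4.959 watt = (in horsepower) 0.00665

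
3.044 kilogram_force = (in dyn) 2.985e+06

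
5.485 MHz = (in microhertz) 5.485e+12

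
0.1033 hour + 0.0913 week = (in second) 5.559e+04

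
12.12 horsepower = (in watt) 9038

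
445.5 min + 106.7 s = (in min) 447.3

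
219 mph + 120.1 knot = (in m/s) 159.7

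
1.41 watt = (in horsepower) 0.001891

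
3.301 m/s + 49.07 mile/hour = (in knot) 49.06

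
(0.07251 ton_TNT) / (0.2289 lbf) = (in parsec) 9.656e-09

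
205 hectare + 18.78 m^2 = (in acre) 506.6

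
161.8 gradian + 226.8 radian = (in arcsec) 4.731e+07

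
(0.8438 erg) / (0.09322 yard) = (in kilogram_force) 1.009e-07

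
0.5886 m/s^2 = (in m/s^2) 0.5886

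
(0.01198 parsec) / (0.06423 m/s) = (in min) 9.592e+13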